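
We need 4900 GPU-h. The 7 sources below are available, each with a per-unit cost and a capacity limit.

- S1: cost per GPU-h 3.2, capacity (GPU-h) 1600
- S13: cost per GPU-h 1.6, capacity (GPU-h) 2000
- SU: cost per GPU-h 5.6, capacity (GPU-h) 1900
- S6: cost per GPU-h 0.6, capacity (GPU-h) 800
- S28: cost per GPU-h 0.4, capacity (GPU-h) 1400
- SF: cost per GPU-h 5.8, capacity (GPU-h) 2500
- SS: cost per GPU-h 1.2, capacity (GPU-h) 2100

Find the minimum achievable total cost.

Cheapest first:
S28 (0.4): use full 1400 — 3500 GPU-h to go.
S6 (0.6): use full 800 — 2700 GPU-h to go.
Take 2100 from SS at 1.2 — need 600 more.
S13 at 1.6: take 600 of its 2000 — requirement met.
S1, SU, SF: unused.
Cost = 1400×0.4 + 800×0.6 + 2100×1.2 + 600×1.6 = 4520.

4520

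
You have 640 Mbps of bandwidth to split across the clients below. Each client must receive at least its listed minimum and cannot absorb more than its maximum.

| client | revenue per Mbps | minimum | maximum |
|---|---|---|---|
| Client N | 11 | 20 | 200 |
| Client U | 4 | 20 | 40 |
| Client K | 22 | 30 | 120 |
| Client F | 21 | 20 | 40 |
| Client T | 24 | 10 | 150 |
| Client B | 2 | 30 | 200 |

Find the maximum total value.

Meeting every minimum uses 20+20+30+20+10+30 = 130 Mbps, leaving 510.
Order the clients by revenue per Mbps: Client T 24 > Client K 22 > Client F 21 > Client N 11 > Client U 4 > Client B 2.
Client T: +140 to 150 (cap) → 370 left.
Client K: +90 to 120 (cap) → 280 left.
Client F: +20 to 40 (cap) → 260 left.
Client N takes 180 more to reach its cap of 200 → 80 left.
Give Client U 20 more to hit its cap of 40 → 60 left.
Client B has room for 170 more but only 60 remain, so it gets 90.
Total = 11×200 + 4×40 + 22×120 + 21×40 + 24×150 + 2×90 = 9620.

9620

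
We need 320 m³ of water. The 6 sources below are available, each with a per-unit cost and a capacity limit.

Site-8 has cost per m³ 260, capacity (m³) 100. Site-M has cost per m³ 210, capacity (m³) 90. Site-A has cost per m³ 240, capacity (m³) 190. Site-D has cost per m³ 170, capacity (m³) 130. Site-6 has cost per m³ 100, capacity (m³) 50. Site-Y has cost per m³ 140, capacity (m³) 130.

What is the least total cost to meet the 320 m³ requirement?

47400

Fill from the cheapest source first.
Take 50 from Site-6 at 100 — need 270 more.
Take 130 from Site-Y at 140 — need 140 more.
Take 130 from Site-D at 170 — need 10 more.
Site-M at 210: take 10 of its 90 — requirement met.
Site-A, Site-8: unused.
Cost = 50×100 + 130×140 + 130×170 + 10×210 = 47400.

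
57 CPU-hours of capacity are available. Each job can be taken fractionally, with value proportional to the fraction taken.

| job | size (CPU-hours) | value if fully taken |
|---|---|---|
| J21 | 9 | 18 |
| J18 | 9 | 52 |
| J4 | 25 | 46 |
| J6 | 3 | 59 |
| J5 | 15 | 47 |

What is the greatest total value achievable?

214.64

Sort by value density: J6 59/3≈19.7, J18 52/9≈5.78, J5 47/15≈3.13, J21 18/9≈2, J4 46/25≈1.84.
All 3 CPU-hours of J6 fit (value 59) ; 54 remain.
All 9 CPU-hours of J18 fit (value 52) ; 45 remain.
All 15 CPU-hours of J5 fit (value 47) ; 30 remain.
J21: take in full, 9 CPU-hours for value 18 ; 21 left.
Only 21 CPU-hours remain; take 21/25 of J4 for value 46×21/25 = 38.64.
Total value = 214.64.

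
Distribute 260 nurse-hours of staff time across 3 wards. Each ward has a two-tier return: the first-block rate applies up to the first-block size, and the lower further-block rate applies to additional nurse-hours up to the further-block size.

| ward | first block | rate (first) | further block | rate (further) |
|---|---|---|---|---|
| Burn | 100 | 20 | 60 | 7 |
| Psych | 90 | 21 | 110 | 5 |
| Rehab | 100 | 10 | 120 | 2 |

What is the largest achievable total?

4590

Order all 6 blocks by rate: Psych/T1 21 > Burn/T1 20 > Rehab/T1 10 > Burn/T2 7 > Psych/T2 5 > Rehab/T2 2.
Psych/T1 (21): +90 → 170 left.
Burn/T1 (20): +100 → 70 left.
Rehab/T1: +70 of 100 at 10; pool empty.
Total = 21×90 + 20×100 + 10×70 = 4590.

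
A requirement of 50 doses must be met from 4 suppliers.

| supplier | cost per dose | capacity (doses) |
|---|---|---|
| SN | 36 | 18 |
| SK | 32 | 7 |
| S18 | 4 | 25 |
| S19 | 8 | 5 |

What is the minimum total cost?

832

Cheapest first:
S18 at 4: take all 25 doses — 25 still needed.
S19 at 8: take all 5 doses — 20 still needed.
SK at 32: take all 7 doses — 13 still needed.
Take 13 from SN at 36 to finish.
Cost = 25×4 + 5×8 + 7×32 + 13×36 = 832.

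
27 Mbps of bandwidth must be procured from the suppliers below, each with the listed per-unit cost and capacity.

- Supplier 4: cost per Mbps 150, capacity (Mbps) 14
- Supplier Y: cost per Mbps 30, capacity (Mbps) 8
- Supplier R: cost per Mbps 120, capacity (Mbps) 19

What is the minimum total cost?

Use suppliers in increasing cost order.
Supplier Y (30): use full 8 → 19 Mbps to go.
Supplier R (120): use full 19 → 0 Mbps to go.
Supplier 4: unused.
Cost = 8×30 + 19×120 = 2520.

2520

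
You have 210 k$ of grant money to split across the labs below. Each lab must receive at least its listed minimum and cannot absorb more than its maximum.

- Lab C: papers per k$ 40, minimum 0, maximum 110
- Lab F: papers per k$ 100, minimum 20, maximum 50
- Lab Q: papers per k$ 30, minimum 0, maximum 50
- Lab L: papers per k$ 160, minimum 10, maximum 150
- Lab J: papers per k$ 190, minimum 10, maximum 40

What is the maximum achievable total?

Meeting every minimum uses 0+20+0+10+10 = 40 k$, leaving 170.
Order the labs by papers per k$: Lab J 190 > Lab L 160 > Lab F 100 > Lab C 40 > Lab Q 30.
Lab J takes 30 more to reach its cap of 40 — 140 left.
Give Lab L 140 more to hit its cap of 150 — 0 left.
Total = 100×20 + 160×150 + 190×40 = 33600.

33600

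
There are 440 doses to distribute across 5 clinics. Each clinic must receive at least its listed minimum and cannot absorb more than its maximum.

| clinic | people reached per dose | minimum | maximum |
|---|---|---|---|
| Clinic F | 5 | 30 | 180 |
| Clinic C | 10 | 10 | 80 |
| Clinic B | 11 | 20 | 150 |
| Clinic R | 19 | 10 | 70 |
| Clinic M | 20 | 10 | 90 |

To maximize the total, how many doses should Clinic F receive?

50

Meeting every minimum uses 30+10+20+10+10 = 80 doses, leaving 360.
Rank by people reached per dose: Clinic M 20 > Clinic R 19 > Clinic B 11 > Clinic C 10 > Clinic F 5.
Clinic M takes 80 more to reach its cap of 90 → 280 left.
Clinic R takes 60 more to reach its cap of 70 → 220 left.
Clinic B: +130 to 150 (cap) → 90 left.
Clinic C takes 70 more to reach its cap of 80 → 20 left.
Clinic F has room for 150 more but only 20 remain, so it gets 50.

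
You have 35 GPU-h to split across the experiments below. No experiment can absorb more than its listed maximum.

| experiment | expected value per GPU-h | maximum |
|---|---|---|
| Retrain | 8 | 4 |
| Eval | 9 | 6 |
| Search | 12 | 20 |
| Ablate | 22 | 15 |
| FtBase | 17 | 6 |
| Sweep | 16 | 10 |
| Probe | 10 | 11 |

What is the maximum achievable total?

640

Order the experiments by expected value per GPU-h: Ablate 22 > FtBase 17 > Sweep 16 > Search 12 > Probe 10 > Eval 9 > Retrain 8.
Give Ablate 15 to hit its cap of 15 → 20 left.
FtBase takes 6 to reach its cap of 6 → 14 left.
Sweep: +10 to 10 (cap) → 4 left.
Search has room for 20 but only 4 remain, so it gets 4.
Total = 12×4 + 22×15 + 17×6 + 16×10 = 640.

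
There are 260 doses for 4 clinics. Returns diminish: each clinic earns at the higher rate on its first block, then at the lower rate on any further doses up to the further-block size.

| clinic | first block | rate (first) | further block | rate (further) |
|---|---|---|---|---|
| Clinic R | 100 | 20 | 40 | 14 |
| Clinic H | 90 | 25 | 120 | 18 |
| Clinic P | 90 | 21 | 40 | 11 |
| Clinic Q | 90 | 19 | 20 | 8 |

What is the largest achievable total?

5740

Rank every tier by rate: Clinic H/T1 25 > Clinic P/T1 21 > Clinic R/T1 20 > Clinic Q/T1 19 > Clinic H/T2 18 > Clinic R/T2 14 > Clinic P/T2 11 > Clinic Q/T2 8.
Fill Clinic H T1 block (90 at 25) ; 170 left.
Clinic P T1 at 21: fill all 90 ; 80 left.
Clinic R/T1: +80 of 100 at 20; pool empty.
Total = 25×90 + 21×90 + 20×80 = 5740.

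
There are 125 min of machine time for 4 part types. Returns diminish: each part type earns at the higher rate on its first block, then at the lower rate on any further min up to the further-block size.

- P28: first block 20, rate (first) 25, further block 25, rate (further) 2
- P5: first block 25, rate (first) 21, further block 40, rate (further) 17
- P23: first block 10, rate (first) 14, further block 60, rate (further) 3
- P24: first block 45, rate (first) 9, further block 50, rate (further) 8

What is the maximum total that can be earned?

Order all 8 blocks by rate: P28/tier1 25 > P5/tier1 21 > P5/tier2 17 > P23/tier1 14 > P24/tier1 9 > P24/tier2 8 > P23/tier2 3 > P28/tier2 2.
P28/tier1 (25): +20 ; 105 left.
Fill P5 tier1 block (25 at 21) ; 80 left.
P5/tier2 (17): +40 ; 40 left.
P23 tier1 at 14: fill all 10 ; 30 left.
P24 tier1 at 9: only 30 left, fill 30.
Total = 25×20 + 21×25 + 17×40 + 14×10 + 9×30 = 2115.

2115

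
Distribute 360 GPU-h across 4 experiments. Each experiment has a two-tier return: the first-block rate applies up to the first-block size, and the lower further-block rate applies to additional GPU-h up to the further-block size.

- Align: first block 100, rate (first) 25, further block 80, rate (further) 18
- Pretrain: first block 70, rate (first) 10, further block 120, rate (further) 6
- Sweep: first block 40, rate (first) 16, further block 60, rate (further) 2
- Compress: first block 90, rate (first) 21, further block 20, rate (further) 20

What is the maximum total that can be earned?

Treat each block as its own option and order by rate: Align/first 25 > Compress/first 21 > Compress/second 20 > Align/second 18 > Sweep/first 16 > Pretrain/first 10 > Pretrain/second 6 > Sweep/second 2.
Fill Align first block (100 at 25) ; 260 left.
Fill Compress first block (90 at 21) ; 170 left.
Fill Compress second block (20 at 20) ; 150 left.
Align second at 18: fill all 80 ; 70 left.
Sweep first at 16: fill all 40 ; 30 left.
Pretrain/first: +30 of 70 at 10; pool empty.
Total = 25×100 + 21×90 + 20×20 + 18×80 + 16×40 + 10×30 = 7170.

7170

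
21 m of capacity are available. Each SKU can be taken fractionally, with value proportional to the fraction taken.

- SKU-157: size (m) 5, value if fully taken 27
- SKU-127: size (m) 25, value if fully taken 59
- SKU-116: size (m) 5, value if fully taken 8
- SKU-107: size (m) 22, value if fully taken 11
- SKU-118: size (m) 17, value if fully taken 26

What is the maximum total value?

Best value per unit of size first: SKU-157 27/5≈5.4, SKU-127 59/25≈2.36, SKU-116 8/5≈1.6, SKU-118 26/17≈1.53, SKU-107 11/22≈0.5.
SKU-157: take in full, 5 m for value 27 → 16 left.
Fill the last 16 m with part of SKU-127: 16/25 of it earns 37.76.
Total value = 64.76.

64.76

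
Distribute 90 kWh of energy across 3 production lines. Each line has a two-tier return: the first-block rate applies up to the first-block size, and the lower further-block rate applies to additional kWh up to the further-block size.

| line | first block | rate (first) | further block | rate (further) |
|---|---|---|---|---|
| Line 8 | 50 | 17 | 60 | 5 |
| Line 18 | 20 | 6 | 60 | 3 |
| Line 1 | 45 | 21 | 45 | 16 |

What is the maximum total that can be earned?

1710

Rank every tier by rate: Line 1/tier1 21 > Line 8/tier1 17 > Line 1/tier2 16 > Line 18/tier1 6 > Line 8/tier2 5 > Line 18/tier2 3.
Line 1 tier1 at 21: fill all 45 ; 45 left.
Line 8 tier1 at 17: only 45 left, fill 45.
Total = 21×45 + 17×45 = 1710.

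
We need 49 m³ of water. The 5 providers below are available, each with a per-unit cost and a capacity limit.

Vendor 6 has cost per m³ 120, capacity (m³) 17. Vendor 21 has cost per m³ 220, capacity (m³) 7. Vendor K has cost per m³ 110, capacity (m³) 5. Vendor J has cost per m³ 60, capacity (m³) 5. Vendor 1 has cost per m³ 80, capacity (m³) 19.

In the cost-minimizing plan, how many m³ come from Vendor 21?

Use providers in increasing cost order.
Vendor J at 60: take all 5 m³ → 44 still needed.
Take 19 from Vendor 1 at 80 → need 25 more.
Vendor K (110): use full 5 → 20 m³ to go.
Take 17 from Vendor 6 at 120 → need 3 more.
Take 3 from Vendor 21 at 220 to finish.

3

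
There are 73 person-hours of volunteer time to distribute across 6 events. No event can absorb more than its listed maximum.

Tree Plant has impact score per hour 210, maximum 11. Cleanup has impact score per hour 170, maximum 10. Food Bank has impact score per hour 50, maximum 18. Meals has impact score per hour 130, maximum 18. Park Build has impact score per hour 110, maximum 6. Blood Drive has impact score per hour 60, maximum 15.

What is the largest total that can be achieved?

Rank by impact score per hour: Tree Plant 210 > Cleanup 170 > Meals 130 > Park Build 110 > Blood Drive 60 > Food Bank 50.
Tree Plant takes 11 to reach its cap of 11 → 62 left.
Cleanup takes 10 to reach its cap of 10 → 52 left.
Meals: +18 to 18 (cap) → 34 left.
Park Build: +6 to 6 (cap) → 28 left.
Blood Drive: +15 to 15 (cap) → 13 left.
Only 13 left; Food Bank takes them to reach 13.
Total = 210×11 + 170×10 + 50×13 + 130×18 + 110×6 + 60×15 = 8560.

8560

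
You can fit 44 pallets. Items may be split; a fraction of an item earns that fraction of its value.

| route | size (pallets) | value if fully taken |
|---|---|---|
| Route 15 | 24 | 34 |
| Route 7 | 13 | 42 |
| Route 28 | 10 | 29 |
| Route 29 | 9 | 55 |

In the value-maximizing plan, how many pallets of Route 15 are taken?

Best value per unit of size first: Route 29 55/9≈6.11, Route 7 42/13≈3.23, Route 28 29/10≈2.9, Route 15 34/24≈1.42.
Route 29: take in full, 9 pallets for value 55 ; 35 left.
Take all of Route 7 (13 pallets, value 42) ; 22 pallets left.
Take all of Route 28 (10 pallets, value 29) ; 12 pallets left.
12 pallets left: a 12/24 share of Route 15 gives 34×12/24 = 17.

12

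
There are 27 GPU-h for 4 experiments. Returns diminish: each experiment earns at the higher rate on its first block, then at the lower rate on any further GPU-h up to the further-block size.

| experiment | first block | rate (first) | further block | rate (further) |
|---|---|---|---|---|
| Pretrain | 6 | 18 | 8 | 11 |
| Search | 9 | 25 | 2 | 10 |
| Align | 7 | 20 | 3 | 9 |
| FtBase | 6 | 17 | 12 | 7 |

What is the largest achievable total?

558

Rank every tier by rate: Search/T1 25 > Align/T1 20 > Pretrain/T1 18 > FtBase/T1 17 > Pretrain/T2 11 > Search/T2 10 > Align/T2 9 > FtBase/T2 7.
Fill Search T1 block (9 at 25) — 18 left.
Fill Align T1 block (7 at 20) — 11 left.
Pretrain/T1 (18): +6 — 5 left.
FtBase T1 at 17: only 5 left, fill 5.
Total = 25×9 + 20×7 + 18×6 + 17×5 = 558.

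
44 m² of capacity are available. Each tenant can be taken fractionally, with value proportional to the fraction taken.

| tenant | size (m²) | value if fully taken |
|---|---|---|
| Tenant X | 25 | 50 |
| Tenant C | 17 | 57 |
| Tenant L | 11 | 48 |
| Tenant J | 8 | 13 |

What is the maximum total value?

137

Rank by value-to-size ratio: Tenant L 48/11≈4.36, Tenant C 57/17≈3.35, Tenant X 50/25≈2, Tenant J 13/8≈1.62.
Tenant L: take in full, 11 m² for value 48 — 33 left.
Take all of Tenant C (17 m², value 57) — 16 m² left.
Fill the last 16 m² with part of Tenant X: 16/25 of it earns 32.
Total value = 137.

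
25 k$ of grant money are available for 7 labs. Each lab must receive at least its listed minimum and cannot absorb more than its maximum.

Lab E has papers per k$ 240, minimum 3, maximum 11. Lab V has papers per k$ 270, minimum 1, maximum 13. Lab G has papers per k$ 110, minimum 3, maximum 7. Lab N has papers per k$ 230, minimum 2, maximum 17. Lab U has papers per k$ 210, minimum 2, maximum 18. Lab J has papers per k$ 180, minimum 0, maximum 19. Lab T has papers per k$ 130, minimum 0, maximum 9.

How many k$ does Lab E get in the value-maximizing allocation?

5

Meeting every minimum uses 3+1+3+2+2+0+0 = 11 k$, leaving 14.
Rank by papers per k$: Lab V 270 > Lab E 240 > Lab N 230 > Lab U 210 > Lab J 180 > Lab T 130 > Lab G 110.
Lab V takes 12 more to reach its cap of 13 — 2 left.
Lab E: +2 (room for 8) → 5. Pool exhausted.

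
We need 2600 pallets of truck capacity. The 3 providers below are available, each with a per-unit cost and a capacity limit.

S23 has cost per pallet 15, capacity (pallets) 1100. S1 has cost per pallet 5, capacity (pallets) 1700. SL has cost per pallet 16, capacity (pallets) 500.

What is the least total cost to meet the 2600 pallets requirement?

Use providers in increasing cost order.
S1 (5): use full 1700 — 900 pallets to go.
S23 at 15: take 900 of its 1100 — requirement met.
SL: unused.
Cost = 1700×5 + 900×15 = 22000.

22000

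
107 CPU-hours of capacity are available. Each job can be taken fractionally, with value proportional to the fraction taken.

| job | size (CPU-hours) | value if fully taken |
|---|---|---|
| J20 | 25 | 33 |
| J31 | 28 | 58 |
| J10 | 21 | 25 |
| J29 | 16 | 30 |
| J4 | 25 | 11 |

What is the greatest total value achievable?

153.48

Best value per unit of size first: J31 58/28≈2.07, J29 30/16≈1.88, J20 33/25≈1.32, J10 25/21≈1.19, J4 11/25≈0.44.
Take all of J31 (28 CPU-hours, value 58) → 79 CPU-hours left.
Take all of J29 (16 CPU-hours, value 30) → 63 CPU-hours left.
All 25 CPU-hours of J20 fit (value 33) → 38 remain.
Take all of J10 (21 CPU-hours, value 25) → 17 CPU-hours left.
17 CPU-hours left: a 17/25 share of J4 gives 11×17/25 = 7.48.
Total value = 153.48.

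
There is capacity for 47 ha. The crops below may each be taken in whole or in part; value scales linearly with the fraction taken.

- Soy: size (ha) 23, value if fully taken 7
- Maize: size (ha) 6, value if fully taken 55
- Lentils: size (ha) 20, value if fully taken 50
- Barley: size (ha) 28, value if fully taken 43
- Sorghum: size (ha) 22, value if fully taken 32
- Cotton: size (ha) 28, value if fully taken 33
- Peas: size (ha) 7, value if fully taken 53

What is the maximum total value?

Rank by value-to-size ratio: Maize 55/6≈9.17, Peas 53/7≈7.57, Lentils 50/20≈2.5, Barley 43/28≈1.54, Sorghum 32/22≈1.45, Cotton 33/28≈1.18, Soy 7/23≈0.304.
Maize: take in full, 6 ha for value 55 — 41 left.
Peas: take in full, 7 ha for value 53 — 34 left.
Lentils: take in full, 20 ha for value 50 — 14 left.
Only 14 ha remain; take 14/28 of Barley for value 43×14/28 = 21.5.
Total value = 179.5.

179.5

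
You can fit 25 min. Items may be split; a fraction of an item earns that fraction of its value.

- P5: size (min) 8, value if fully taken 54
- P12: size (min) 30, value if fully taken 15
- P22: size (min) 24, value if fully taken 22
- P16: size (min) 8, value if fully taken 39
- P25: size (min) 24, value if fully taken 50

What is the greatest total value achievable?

111.75

Sort by value density: P5 54/8≈6.75, P16 39/8≈4.88, P25 50/24≈2.08, P22 22/24≈0.917, P12 15/30≈0.5.
Take all of P5 (8 min, value 54) — 17 min left.
P16: take in full, 8 min for value 39 — 9 left.
9 min left: a 9/24 share of P25 gives 50×9/24 = 18.75.
Total value = 111.75.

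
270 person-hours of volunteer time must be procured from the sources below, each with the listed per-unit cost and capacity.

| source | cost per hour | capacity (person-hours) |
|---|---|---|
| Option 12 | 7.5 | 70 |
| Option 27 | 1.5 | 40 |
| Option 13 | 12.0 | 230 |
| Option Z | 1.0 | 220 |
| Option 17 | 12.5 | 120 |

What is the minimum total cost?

355

Cheapest first:
Option Z at 1.0: take all 220 person-hours → 50 still needed.
Take 40 from Option 27 at 1.5 → need 10 more.
Take 10 from Option 12 at 7.5 to finish.
Option 13, Option 17: unused.
Cost = 220×1.0 + 40×1.5 + 10×7.5 = 355.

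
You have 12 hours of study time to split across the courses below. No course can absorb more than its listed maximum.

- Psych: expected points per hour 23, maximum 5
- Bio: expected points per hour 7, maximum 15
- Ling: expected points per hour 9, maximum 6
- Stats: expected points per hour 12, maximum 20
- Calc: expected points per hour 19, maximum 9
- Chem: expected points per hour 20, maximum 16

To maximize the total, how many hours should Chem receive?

Order the courses by expected points per hour: Psych 23 > Chem 20 > Calc 19 > Stats 12 > Ling 9 > Bio 7.
Psych: +5 to 5 (cap) ; 7 left.
Only 7 left; Chem takes them to reach 7.

7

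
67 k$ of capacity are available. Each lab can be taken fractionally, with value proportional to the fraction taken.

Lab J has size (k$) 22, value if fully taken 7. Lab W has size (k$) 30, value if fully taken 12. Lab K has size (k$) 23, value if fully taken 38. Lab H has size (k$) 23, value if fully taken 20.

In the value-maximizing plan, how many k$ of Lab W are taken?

Sort by value density: Lab K 38/23≈1.65, Lab H 20/23≈0.87, Lab W 12/30≈0.4, Lab J 7/22≈0.318.
Lab K: take in full, 23 k$ for value 38 — 44 left.
Take all of Lab H (23 k$, value 20) — 21 k$ left.
Only 21 k$ remain; take 21/30 of Lab W for value 12×21/30 = 8.4.

21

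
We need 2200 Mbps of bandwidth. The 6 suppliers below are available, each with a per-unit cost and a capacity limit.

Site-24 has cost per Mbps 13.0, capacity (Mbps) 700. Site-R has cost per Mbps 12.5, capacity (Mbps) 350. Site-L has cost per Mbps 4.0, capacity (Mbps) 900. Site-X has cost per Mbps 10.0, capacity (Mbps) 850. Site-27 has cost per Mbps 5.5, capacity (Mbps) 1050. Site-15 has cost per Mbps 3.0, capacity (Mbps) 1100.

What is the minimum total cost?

8000

Cheapest first:
Site-15 (3.0): use full 1100 — 1100 Mbps to go.
Site-L at 4.0: take all 900 Mbps — 200 still needed.
Take 200 from Site-27 at 5.5 to finish.
Site-X, Site-R, Site-24: unused.
Cost = 1100×3.0 + 900×4.0 + 200×5.5 = 8000.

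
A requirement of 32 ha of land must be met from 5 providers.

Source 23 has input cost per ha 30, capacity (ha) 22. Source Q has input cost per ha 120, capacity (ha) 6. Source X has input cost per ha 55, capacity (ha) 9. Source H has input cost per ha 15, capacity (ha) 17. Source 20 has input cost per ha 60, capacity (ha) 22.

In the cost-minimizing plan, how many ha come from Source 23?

15

Use providers in increasing cost order.
Take 17 from Source H at 15 ; need 15 more.
Source 23 (30): take the remaining 15 ; done.
Source X, Source 20, Source Q: unused.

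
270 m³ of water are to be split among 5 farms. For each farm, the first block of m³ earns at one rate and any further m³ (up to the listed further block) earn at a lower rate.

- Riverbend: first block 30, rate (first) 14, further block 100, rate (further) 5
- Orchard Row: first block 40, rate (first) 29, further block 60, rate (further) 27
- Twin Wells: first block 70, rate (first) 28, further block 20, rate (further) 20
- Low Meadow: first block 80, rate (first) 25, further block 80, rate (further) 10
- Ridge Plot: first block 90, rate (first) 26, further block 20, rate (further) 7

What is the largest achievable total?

7330

Order all 10 blocks by rate: Orchard Row/T1 29 > Twin Wells/T1 28 > Orchard Row/T2 27 > Ridge Plot/T1 26 > Low Meadow/T1 25 > Twin Wells/T2 20 > Riverbend/T1 14 > Low Meadow/T2 10 > Ridge Plot/T2 7 > Riverbend/T2 5.
Orchard Row/T1 (29): +40 — 230 left.
Fill Twin Wells T1 block (70 at 28) — 160 left.
Orchard Row/T2 (27): +60 — 100 left.
Fill Ridge Plot T1 block (90 at 26) — 10 left.
10 remain; put them into Low Meadow T1 at 25.
Total = 29×40 + 28×70 + 27×60 + 26×90 + 25×10 = 7330.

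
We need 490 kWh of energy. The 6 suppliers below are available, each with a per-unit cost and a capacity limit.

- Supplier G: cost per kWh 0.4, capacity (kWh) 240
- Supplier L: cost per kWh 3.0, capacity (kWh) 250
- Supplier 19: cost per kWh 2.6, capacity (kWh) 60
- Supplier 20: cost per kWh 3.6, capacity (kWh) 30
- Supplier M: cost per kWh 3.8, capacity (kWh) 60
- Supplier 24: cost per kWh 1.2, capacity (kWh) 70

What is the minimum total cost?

696

Fill from the cheapest supplier first.
Take 240 from Supplier G at 0.4 — need 250 more.
Supplier 24 at 1.2: take all 70 kWh — 180 still needed.
Take 60 from Supplier 19 at 2.6 — need 120 more.
Take 120 from Supplier L at 3.0 to finish.
Supplier 20, Supplier M: unused.
Cost = 240×0.4 + 70×1.2 + 60×2.6 + 120×3.0 = 696.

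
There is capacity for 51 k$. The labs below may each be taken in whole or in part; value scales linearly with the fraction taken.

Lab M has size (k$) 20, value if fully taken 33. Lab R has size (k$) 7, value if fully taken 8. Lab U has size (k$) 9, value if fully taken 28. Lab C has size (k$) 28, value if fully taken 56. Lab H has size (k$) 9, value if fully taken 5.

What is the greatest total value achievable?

Rank by value-to-size ratio: Lab U 28/9≈3.11, Lab C 56/28≈2, Lab M 33/20≈1.65, Lab R 8/7≈1.14, Lab H 5/9≈0.556.
Take all of Lab U (9 k$, value 28) → 42 k$ left.
Take all of Lab C (28 k$, value 56) → 14 k$ left.
Only 14 k$ remain; take 14/20 of Lab M for value 33×14/20 = 23.1.
Total value = 107.1.

107.1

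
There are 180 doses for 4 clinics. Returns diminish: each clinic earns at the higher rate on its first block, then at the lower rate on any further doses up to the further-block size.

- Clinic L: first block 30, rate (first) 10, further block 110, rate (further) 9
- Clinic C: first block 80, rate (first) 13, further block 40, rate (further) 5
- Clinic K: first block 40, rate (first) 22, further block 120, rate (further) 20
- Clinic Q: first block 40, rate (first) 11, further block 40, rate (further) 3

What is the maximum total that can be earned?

Rank every tier by rate: Clinic K/first 22 > Clinic K/second 20 > Clinic C/first 13 > Clinic Q/first 11 > Clinic L/first 10 > Clinic L/second 9 > Clinic C/second 5 > Clinic Q/second 3.
Clinic K first at 22: fill all 40 ; 140 left.
Fill Clinic K second block (120 at 20) ; 20 left.
20 remain; put them into Clinic C first at 13.
Total = 22×40 + 20×120 + 13×20 = 3540.

3540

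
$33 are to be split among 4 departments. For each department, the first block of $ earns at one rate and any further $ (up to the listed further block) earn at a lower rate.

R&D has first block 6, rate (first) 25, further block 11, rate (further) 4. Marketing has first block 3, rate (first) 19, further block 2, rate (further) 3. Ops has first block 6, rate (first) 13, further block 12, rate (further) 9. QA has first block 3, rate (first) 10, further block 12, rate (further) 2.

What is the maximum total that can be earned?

Order all 8 blocks by rate: R&D/first 25 > Marketing/first 19 > Ops/first 13 > QA/first 10 > Ops/second 9 > R&D/second 4 > Marketing/second 3 > QA/second 2.
R&D first at 25: fill all 6 → 27 left.
Marketing/first (19): +3 → 24 left.
Ops/first (13): +6 → 18 left.
Fill QA first block (3 at 10) → 15 left.
Fill Ops second block (12 at 9) → 3 left.
R&D/second: +3 of 11 at 4; pool empty.
Total = 25×6 + 19×3 + 13×6 + 10×3 + 9×12 + 4×3 = 435.

435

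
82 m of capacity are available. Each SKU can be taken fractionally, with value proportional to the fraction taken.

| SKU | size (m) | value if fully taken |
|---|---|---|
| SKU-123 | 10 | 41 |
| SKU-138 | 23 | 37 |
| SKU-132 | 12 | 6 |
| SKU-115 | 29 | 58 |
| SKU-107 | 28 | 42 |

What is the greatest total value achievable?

166

Rank by value-to-size ratio: SKU-123 41/10≈4.1, SKU-115 58/29≈2, SKU-138 37/23≈1.61, SKU-107 42/28≈1.5, SKU-132 6/12≈0.5.
All 10 m of SKU-123 fit (value 41) — 72 remain.
SKU-115: take in full, 29 m for value 58 — 43 left.
SKU-138: take in full, 23 m for value 37 — 20 left.
Only 20 m remain; take 20/28 of SKU-107 for value 42×20/28 = 30.
Total value = 166.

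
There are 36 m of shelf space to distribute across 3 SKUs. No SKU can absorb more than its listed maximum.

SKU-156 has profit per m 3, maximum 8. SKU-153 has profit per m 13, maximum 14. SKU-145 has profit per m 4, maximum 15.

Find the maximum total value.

Highest profit per m first: SKU-153 13 > SKU-145 4 > SKU-156 3.
SKU-153: +14 to 14 (cap) ; 22 left.
SKU-145: +15 to 15 (cap) ; 7 left.
Only 7 left; SKU-156 takes them to reach 7.
Total = 3×7 + 13×14 + 4×15 = 263.

263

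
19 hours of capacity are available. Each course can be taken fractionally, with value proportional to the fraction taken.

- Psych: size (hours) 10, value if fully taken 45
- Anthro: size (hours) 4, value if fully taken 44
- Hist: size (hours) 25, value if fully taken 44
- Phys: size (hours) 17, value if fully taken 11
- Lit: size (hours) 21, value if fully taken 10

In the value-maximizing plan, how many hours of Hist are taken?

Best value per unit of size first: Anthro 44/4≈11, Psych 45/10≈4.5, Hist 44/25≈1.76, Phys 11/17≈0.647, Lit 10/21≈0.476.
Anthro: take in full, 4 hours for value 44 → 15 left.
Psych: take in full, 10 hours for value 45 → 5 left.
Fill the last 5 hours with part of Hist: 5/25 of it earns 8.8.

5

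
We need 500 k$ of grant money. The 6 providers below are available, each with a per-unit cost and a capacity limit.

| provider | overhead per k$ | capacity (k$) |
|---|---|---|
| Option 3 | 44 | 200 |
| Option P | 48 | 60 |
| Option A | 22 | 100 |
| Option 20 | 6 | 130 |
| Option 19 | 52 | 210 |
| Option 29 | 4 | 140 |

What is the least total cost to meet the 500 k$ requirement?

Fill from the cheapest provider first.
Option 29 (4): use full 140 — 360 k$ to go.
Option 20 (6): use full 130 — 230 k$ to go.
Option A at 22: take all 100 k$ — 130 still needed.
Option 3 at 44: take 130 of its 200 — requirement met.
Option P, Option 19: unused.
Cost = 140×4 + 130×6 + 100×22 + 130×44 = 9260.

9260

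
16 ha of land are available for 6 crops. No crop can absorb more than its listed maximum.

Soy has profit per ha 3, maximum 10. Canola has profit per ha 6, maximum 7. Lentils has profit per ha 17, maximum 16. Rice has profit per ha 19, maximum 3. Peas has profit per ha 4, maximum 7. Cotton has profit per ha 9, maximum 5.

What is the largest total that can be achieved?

278

Order the crops by profit per ha: Rice 19 > Lentils 17 > Cotton 9 > Canola 6 > Peas 4 > Soy 3.
Rice takes 3 to reach its cap of 3 ; 13 left.
Lentils: +13 (room for 16) → 13. Pool exhausted.
Total = 17×13 + 19×3 = 278.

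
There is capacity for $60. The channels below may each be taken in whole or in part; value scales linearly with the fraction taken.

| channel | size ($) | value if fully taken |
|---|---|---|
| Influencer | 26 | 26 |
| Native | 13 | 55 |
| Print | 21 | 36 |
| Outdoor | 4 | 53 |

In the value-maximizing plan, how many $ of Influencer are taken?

22

Best value per unit of size first: Outdoor 53/4≈13.2, Native 55/13≈4.23, Print 36/21≈1.71, Influencer 26/26≈1.
All 4 $ of Outdoor fit (value 53) ; 56 remain.
All 13 $ of Native fit (value 55) ; 43 remain.
All 21 $ of Print fit (value 36) ; 22 remain.
Only 22 $ remain; take 22/26 of Influencer for value 26×22/26 = 22.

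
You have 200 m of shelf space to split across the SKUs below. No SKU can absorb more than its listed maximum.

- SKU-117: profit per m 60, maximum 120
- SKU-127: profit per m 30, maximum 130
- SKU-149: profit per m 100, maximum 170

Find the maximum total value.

Rank by profit per m: SKU-149 100 > SKU-117 60 > SKU-127 30.
SKU-149: +170 to 170 (cap) ; 30 left.
Only 30 left; SKU-117 takes them to reach 30.
Total = 60×30 + 100×170 = 18800.

18800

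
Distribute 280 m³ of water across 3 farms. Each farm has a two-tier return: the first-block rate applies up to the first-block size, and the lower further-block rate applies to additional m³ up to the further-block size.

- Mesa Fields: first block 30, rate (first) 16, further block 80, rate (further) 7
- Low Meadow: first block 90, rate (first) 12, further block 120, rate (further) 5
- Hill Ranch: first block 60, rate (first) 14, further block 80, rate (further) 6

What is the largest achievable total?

Order all 6 blocks by rate: Mesa Fields/first 16 > Hill Ranch/first 14 > Low Meadow/first 12 > Mesa Fields/second 7 > Hill Ranch/second 6 > Low Meadow/second 5.
Fill Mesa Fields first block (30 at 16) — 250 left.
Fill Hill Ranch first block (60 at 14) — 190 left.
Low Meadow first at 12: fill all 90 — 100 left.
Mesa Fields/second (7): +80 — 20 left.
20 remain; put them into Hill Ranch second at 6.
Total = 16×30 + 14×60 + 12×90 + 7×80 + 6×20 = 3080.

3080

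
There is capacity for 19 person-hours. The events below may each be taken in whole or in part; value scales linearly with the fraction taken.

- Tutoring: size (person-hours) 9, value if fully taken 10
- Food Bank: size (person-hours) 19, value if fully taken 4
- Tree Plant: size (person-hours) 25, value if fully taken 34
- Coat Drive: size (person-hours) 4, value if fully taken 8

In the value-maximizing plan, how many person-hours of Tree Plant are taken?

Best value per unit of size first: Coat Drive 8/4≈2, Tree Plant 34/25≈1.36, Tutoring 10/9≈1.11, Food Bank 4/19≈0.211.
Take all of Coat Drive (4 person-hours, value 8) → 15 person-hours left.
Fill the last 15 person-hours with part of Tree Plant: 15/25 of it earns 20.4.

15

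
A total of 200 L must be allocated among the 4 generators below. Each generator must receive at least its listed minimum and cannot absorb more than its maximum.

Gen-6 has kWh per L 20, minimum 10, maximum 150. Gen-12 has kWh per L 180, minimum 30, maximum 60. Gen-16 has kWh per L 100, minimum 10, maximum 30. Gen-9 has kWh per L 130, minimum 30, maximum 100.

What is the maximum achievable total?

27000

Meeting every minimum uses 10+30+10+30 = 80 L, leaving 120.
Highest kWh per L first: Gen-12 180 > Gen-9 130 > Gen-16 100 > Gen-6 20.
Gen-12: +30 to 60 (cap) ; 90 left.
Gen-9 takes 70 more to reach its cap of 100 ; 20 left.
Gen-16 takes 20 more to reach its cap of 30 ; 0 left.
Total = 20×10 + 180×60 + 100×30 + 130×100 = 27000.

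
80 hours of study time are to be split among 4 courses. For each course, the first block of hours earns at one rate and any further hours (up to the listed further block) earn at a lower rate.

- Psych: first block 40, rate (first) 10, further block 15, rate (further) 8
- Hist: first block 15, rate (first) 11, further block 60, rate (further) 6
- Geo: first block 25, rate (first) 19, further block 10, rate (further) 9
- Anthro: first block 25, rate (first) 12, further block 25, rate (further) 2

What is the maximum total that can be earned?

1090

Order all 8 blocks by rate: Geo/T1 19 > Anthro/T1 12 > Hist/T1 11 > Psych/T1 10 > Geo/T2 9 > Psych/T2 8 > Hist/T2 6 > Anthro/T2 2.
Fill Geo T1 block (25 at 19) ; 55 left.
Anthro/T1 (12): +25 ; 30 left.
Hist T1 at 11: fill all 15 ; 15 left.
Psych/T1: +15 of 40 at 10; pool empty.
Total = 19×25 + 12×25 + 11×15 + 10×15 = 1090.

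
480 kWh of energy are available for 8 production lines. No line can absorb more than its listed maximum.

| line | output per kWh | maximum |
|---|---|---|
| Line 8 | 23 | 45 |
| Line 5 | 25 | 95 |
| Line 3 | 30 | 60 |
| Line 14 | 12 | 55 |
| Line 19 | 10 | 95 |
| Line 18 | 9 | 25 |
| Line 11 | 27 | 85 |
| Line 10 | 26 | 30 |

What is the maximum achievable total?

10030

Highest output per kWh first: Line 3 30 > Line 11 27 > Line 10 26 > Line 5 25 > Line 8 23 > Line 14 12 > Line 19 10 > Line 18 9.
Line 3: +60 to 60 (cap) — 420 left.
Line 11 takes 85 to reach its cap of 85 — 335 left.
Give Line 10 30 to hit its cap of 30 — 305 left.
Give Line 5 95 to hit its cap of 95 — 210 left.
Line 8 takes 45 to reach its cap of 45 — 165 left.
Line 14 takes 55 to reach its cap of 55 — 110 left.
Line 19: +95 to 95 (cap) — 15 left.
Only 15 left; Line 18 takes them to reach 15.
Total = 23×45 + 25×95 + 30×60 + 12×55 + 10×95 + 9×15 + 27×85 + 26×30 = 10030.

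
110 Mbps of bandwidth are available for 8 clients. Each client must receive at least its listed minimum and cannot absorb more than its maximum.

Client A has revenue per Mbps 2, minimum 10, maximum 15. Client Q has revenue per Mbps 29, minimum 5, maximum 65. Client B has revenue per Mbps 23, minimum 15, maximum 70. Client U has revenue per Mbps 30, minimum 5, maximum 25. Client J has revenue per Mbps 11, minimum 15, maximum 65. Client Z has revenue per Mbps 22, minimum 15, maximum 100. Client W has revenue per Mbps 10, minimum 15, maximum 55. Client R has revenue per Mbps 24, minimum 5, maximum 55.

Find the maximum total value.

2170

Meeting every minimum uses 10+5+15+5+15+15+15+5 = 85 Mbps, leaving 25.
Order the clients by revenue per Mbps: Client U 30 > Client Q 29 > Client R 24 > Client B 23 > Client Z 22 > Client J 11 > Client W 10 > Client A 2.
Give Client U 20 more to hit its cap of 25 — 5 left.
Client Q: +5 (room for 60) → 10. Pool exhausted.
Total = 2×10 + 29×10 + 23×15 + 30×25 + 11×15 + 22×15 + 10×15 + 24×5 = 2170.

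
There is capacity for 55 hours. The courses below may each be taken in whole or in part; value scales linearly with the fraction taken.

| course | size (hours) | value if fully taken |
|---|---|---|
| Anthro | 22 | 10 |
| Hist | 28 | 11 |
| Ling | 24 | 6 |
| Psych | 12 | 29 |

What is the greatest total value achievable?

47.25

Rank by value-to-size ratio: Psych 29/12≈2.42, Anthro 10/22≈0.455, Hist 11/28≈0.393, Ling 6/24≈0.25.
Take all of Psych (12 hours, value 29) — 43 hours left.
Anthro: take in full, 22 hours for value 10 — 21 left.
Fill the last 21 hours with part of Hist: 21/28 of it earns 8.25.
Total value = 47.25.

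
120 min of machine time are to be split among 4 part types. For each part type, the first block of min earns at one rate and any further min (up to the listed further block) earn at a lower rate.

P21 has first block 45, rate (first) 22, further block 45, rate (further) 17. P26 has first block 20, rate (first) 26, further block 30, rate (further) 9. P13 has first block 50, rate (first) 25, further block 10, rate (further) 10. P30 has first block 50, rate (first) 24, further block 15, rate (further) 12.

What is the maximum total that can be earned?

Treat each block as its own option and order by rate: P26/tier1 26 > P13/tier1 25 > P30/tier1 24 > P21/tier1 22 > P21/tier2 17 > P30/tier2 12 > P13/tier2 10 > P26/tier2 9.
P26 tier1 at 26: fill all 20 ; 100 left.
Fill P13 tier1 block (50 at 25) ; 50 left.
P30 tier1 at 24: fill all 50 ; 0 left.
Total = 26×20 + 25×50 + 24×50 = 2970.

2970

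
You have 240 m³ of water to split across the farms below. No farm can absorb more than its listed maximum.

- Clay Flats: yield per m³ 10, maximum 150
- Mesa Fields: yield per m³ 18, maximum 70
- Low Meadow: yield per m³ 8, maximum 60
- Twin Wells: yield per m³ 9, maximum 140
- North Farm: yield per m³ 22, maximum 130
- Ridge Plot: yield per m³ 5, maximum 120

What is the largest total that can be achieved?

Order the farms by yield per m³: North Farm 22 > Mesa Fields 18 > Clay Flats 10 > Twin Wells 9 > Low Meadow 8 > Ridge Plot 5.
North Farm takes 130 to reach its cap of 130 — 110 left.
Mesa Fields takes 70 to reach its cap of 70 — 40 left.
Clay Flats: +40 (room for 150) → 40. Pool exhausted.
Total = 10×40 + 18×70 + 22×130 = 4520.

4520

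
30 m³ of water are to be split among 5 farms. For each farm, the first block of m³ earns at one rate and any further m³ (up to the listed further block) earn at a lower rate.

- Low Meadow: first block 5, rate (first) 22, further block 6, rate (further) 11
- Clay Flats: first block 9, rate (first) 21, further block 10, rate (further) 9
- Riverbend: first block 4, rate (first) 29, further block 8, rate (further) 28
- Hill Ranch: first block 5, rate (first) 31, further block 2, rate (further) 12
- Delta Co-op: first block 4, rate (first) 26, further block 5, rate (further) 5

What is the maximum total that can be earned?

Order all 10 blocks by rate: Hill Ranch/tier1 31 > Riverbend/tier1 29 > Riverbend/tier2 28 > Delta Co-op/tier1 26 > Low Meadow/tier1 22 > Clay Flats/tier1 21 > Hill Ranch/tier2 12 > Low Meadow/tier2 11 > Clay Flats/tier2 9 > Delta Co-op/tier2 5.
Hill Ranch/tier1 (31): +5 → 25 left.
Riverbend/tier1 (29): +4 → 21 left.
Fill Riverbend tier2 block (8 at 28) → 13 left.
Delta Co-op/tier1 (26): +4 → 9 left.
Fill Low Meadow tier1 block (5 at 22) → 4 left.
4 remain; put them into Clay Flats tier1 at 21.
Total = 31×5 + 29×4 + 28×8 + 26×4 + 22×5 + 21×4 = 793.

793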